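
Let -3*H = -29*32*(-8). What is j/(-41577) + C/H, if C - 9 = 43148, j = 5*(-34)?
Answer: -5381753687/308667648 ≈ -17.435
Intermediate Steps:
j = -170
C = 43157 (C = 9 + 43148 = 43157)
H = -7424/3 (H = -(-29*32)*(-8)/3 = -(-928)*(-8)/3 = -1/3*7424 = -7424/3 ≈ -2474.7)
j/(-41577) + C/H = -170/(-41577) + 43157/(-7424/3) = -170*(-1/41577) + 43157*(-3/7424) = 170/41577 - 129471/7424 = -5381753687/308667648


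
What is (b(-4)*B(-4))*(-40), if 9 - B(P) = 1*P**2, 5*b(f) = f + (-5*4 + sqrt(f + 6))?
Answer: -1344 + 56*sqrt(2) ≈ -1264.8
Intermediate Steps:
b(f) = -4 + f/5 + sqrt(6 + f)/5 (b(f) = (f + (-5*4 + sqrt(f + 6)))/5 = (f + (-20 + sqrt(6 + f)))/5 = (-20 + f + sqrt(6 + f))/5 = -4 + f/5 + sqrt(6 + f)/5)
B(P) = 9 - P**2
(b(-4)*B(-4))*(-40) = ((-4 + (1/5)*(-4) + sqrt(6 - 4)/5)*(9 - 1*(-4)**2))*(-40) = ((-4 - 4/5 + sqrt(2)/5)*(9 - 1*16))*(-40) = ((-24/5 + sqrt(2)/5)*(9 - 16))*(-40) = ((-24/5 + sqrt(2)/5)*(-7))*(-40) = (168/5 - 7*sqrt(2)/5)*(-40) = -1344 + 56*sqrt(2)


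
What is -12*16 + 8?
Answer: -184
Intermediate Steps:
-12*16 + 8 = -192 + 8 = -184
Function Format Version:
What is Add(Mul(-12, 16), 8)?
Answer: -184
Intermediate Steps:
Add(Mul(-12, 16), 8) = Add(-192, 8) = -184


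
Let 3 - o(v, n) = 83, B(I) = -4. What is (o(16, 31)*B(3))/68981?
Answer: 320/68981 ≈ 0.0046390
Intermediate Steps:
o(v, n) = -80 (o(v, n) = 3 - 1*83 = 3 - 83 = -80)
(o(16, 31)*B(3))/68981 = -80*(-4)/68981 = 320*(1/68981) = 320/68981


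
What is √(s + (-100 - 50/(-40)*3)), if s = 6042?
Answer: √23783/2 ≈ 77.109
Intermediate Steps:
√(s + (-100 - 50/(-40)*3)) = √(6042 + (-100 - 50/(-40)*3)) = √(6042 + (-100 - 50*(-1/40)*3)) = √(6042 + (-100 + (5/4)*3)) = √(6042 + (-100 + 15/4)) = √(6042 - 385/4) = √(23783/4) = √23783/2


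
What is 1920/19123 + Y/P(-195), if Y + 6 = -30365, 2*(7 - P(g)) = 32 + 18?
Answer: 580819193/344214 ≈ 1687.4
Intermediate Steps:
P(g) = -18 (P(g) = 7 - (32 + 18)/2 = 7 - ½*50 = 7 - 25 = -18)
Y = -30371 (Y = -6 - 30365 = -30371)
1920/19123 + Y/P(-195) = 1920/19123 - 30371/(-18) = 1920*(1/19123) - 30371*(-1/18) = 1920/19123 + 30371/18 = 580819193/344214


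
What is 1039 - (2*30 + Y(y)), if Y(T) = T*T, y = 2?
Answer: 975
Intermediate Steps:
Y(T) = T**2
1039 - (2*30 + Y(y)) = 1039 - (2*30 + 2**2) = 1039 - (60 + 4) = 1039 - 1*64 = 1039 - 64 = 975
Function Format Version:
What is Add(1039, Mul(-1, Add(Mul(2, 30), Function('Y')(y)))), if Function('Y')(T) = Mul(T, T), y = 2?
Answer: 975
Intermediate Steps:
Function('Y')(T) = Pow(T, 2)
Add(1039, Mul(-1, Add(Mul(2, 30), Function('Y')(y)))) = Add(1039, Mul(-1, Add(Mul(2, 30), Pow(2, 2)))) = Add(1039, Mul(-1, Add(60, 4))) = Add(1039, Mul(-1, 64)) = Add(1039, -64) = 975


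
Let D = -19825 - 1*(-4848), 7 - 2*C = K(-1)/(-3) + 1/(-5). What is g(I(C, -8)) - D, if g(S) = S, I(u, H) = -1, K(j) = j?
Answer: 14976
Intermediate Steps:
C = 103/30 (C = 7/2 - (-1/(-3) + 1/(-5))/2 = 7/2 - (-1*(-⅓) + 1*(-⅕))/2 = 7/2 - (⅓ - ⅕)/2 = 7/2 - ½*2/15 = 7/2 - 1/15 = 103/30 ≈ 3.4333)
D = -14977 (D = -19825 + 4848 = -14977)
g(I(C, -8)) - D = -1 - 1*(-14977) = -1 + 14977 = 14976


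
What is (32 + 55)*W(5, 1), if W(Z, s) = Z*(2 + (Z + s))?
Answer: 3480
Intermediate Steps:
W(Z, s) = Z*(2 + Z + s)
(32 + 55)*W(5, 1) = (32 + 55)*(5*(2 + 5 + 1)) = 87*(5*8) = 87*40 = 3480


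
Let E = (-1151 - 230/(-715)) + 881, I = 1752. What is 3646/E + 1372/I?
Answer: -26892014/2111379 ≈ -12.737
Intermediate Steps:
E = -38564/143 (E = (-1151 - 230*(-1/715)) + 881 = (-1151 + 46/143) + 881 = -164547/143 + 881 = -38564/143 ≈ -269.68)
3646/E + 1372/I = 3646/(-38564/143) + 1372/1752 = 3646*(-143/38564) + 1372*(1/1752) = -260689/19282 + 343/438 = -26892014/2111379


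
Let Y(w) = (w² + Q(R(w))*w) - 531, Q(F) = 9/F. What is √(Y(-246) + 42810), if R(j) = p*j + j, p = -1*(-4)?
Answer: 8*√40155/5 ≈ 320.62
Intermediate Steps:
p = 4
R(j) = 5*j (R(j) = 4*j + j = 5*j)
Y(w) = -2646/5 + w² (Y(w) = (w² + (9/((5*w)))*w) - 531 = (w² + (9*(1/(5*w)))*w) - 531 = (w² + (9/(5*w))*w) - 531 = (w² + 9/5) - 531 = (9/5 + w²) - 531 = -2646/5 + w²)
√(Y(-246) + 42810) = √((-2646/5 + (-246)²) + 42810) = √((-2646/5 + 60516) + 42810) = √(299934/5 + 42810) = √(513984/5) = 8*√40155/5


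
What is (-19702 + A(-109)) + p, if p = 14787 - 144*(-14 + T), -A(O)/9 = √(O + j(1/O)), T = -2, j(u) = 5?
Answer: -2611 - 18*I*√26 ≈ -2611.0 - 91.782*I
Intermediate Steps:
A(O) = -9*√(5 + O) (A(O) = -9*√(O + 5) = -9*√(5 + O))
p = 17091 (p = 14787 - 144*(-14 - 2) = 14787 - 144*(-16) = 14787 - 6*(-384) = 14787 + 2304 = 17091)
(-19702 + A(-109)) + p = (-19702 - 9*√(5 - 109)) + 17091 = (-19702 - 18*I*√26) + 17091 = -2611 - 18*I*√26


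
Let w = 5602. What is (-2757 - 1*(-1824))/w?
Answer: -933/5602 ≈ -0.16655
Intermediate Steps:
(-2757 - 1*(-1824))/w = (-2757 - 1*(-1824))/5602 = (-2757 + 1824)*(1/5602) = -933*1/5602 = -933/5602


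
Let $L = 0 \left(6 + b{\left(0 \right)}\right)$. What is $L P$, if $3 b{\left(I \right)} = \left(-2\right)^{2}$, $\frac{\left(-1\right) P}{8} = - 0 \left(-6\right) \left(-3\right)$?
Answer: $0$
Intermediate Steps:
$P = 0$ ($P = - 8 \left(- 0 \left(-6\right) \left(-3\right)\right) = - 8 \left(- 0 \left(-3\right)\right) = - 8 \left(\left(-1\right) 0\right) = \left(-8\right) 0 = 0$)
$b{\left(I \right)} = \frac{4}{3}$ ($b{\left(I \right)} = \frac{\left(-2\right)^{2}}{3} = \frac{1}{3} \cdot 4 = \frac{4}{3}$)
$L = 0$ ($L = 0 \left(6 + \frac{4}{3}\right) = 0 \cdot \frac{22}{3} = 0$)
$L P = 0 \cdot 0 = 0$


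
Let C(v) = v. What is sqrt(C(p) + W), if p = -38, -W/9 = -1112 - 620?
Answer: 5*sqrt(622) ≈ 124.70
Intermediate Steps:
W = 15588 (W = -9*(-1112 - 620) = -9*(-1732) = 15588)
sqrt(C(p) + W) = sqrt(-38 + 15588) = sqrt(15550) = 5*sqrt(622)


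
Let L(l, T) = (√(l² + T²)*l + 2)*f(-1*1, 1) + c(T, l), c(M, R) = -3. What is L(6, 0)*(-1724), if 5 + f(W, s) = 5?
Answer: 5172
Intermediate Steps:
f(W, s) = 0 (f(W, s) = -5 + 5 = 0)
L(l, T) = -3 (L(l, T) = (√(l² + T²)*l + 2)*0 - 3 = (√(T² + l²)*l + 2)*0 - 3 = (l*√(T² + l²) + 2)*0 - 3 = (2 + l*√(T² + l²))*0 - 3 = 0 - 3 = -3)
L(6, 0)*(-1724) = -3*(-1724) = 5172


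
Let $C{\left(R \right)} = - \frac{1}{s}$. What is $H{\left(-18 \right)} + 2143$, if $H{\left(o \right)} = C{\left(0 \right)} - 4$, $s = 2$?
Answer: $\frac{4277}{2} \approx 2138.5$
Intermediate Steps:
$C{\left(R \right)} = - \frac{1}{2}$
$H{\left(o \right)} = - \frac{9}{2}$ ($H{\left(o \right)} = - \frac{1}{2} - 4 = - \frac{9}{2}$)
$H{\left(-18 \right)} + 2143 = - \frac{9}{2} + 2143 = \frac{4277}{2}$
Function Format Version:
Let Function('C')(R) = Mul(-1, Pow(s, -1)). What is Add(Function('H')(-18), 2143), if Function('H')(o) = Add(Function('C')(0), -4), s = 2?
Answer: Rational(4277, 2) ≈ 2138.5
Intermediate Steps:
Function('C')(R) = Rational(-1, 2) (Function('C')(R) = Mul(-1, Pow(2, -1)) = Mul(-1, Rational(1, 2)) = Rational(-1, 2))
Function('H')(o) = Rational(-9, 2) (Function('H')(o) = Add(Rational(-1, 2), -4) = Rational(-9, 2))
Add(Function('H')(-18), 2143) = Add(Rational(-9, 2), 2143) = Rational(4277, 2)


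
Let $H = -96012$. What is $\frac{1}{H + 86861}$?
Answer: $- \frac{1}{9151} \approx -0.00010928$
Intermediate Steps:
$\frac{1}{H + 86861} = \frac{1}{-96012 + 86861} = \frac{1}{-9151} = - \frac{1}{9151}$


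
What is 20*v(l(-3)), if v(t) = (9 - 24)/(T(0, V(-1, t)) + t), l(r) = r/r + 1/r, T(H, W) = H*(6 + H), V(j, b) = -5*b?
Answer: -450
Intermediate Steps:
l(r) = 1 + 1/r
v(t) = -15/t (v(t) = (9 - 24)/(0*(6 + 0) + t) = -15/(0*6 + t) = -15/(0 + t) = -15/t)
20*v(l(-3)) = 20*(-15*(-3/(1 - 3))) = 20*(-15/((-⅓*(-2)))) = 20*(-15/⅔) = 20*(-15*3/2) = 20*(-45/2) = -450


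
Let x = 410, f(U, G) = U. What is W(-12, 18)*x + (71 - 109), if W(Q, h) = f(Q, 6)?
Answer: -4958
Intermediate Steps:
W(Q, h) = Q
W(-12, 18)*x + (71 - 109) = -12*410 + (71 - 109) = -4920 - 38 = -4958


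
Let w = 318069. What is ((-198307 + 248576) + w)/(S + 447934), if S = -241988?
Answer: 184169/102973 ≈ 1.7885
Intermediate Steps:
((-198307 + 248576) + w)/(S + 447934) = ((-198307 + 248576) + 318069)/(-241988 + 447934) = (50269 + 318069)/205946 = 368338*(1/205946) = 184169/102973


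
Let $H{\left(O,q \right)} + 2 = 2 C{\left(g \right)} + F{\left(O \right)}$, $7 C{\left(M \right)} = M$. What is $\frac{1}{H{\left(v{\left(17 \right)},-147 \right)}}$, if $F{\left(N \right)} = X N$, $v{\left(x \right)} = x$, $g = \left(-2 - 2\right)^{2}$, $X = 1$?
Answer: $\frac{7}{137} \approx 0.051095$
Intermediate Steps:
$g = 16$ ($g = \left(-4\right)^{2} = 16$)
$C{\left(M \right)} = \frac{M}{7}$
$F{\left(N \right)} = N$ ($F{\left(N \right)} = 1 N = N$)
$H{\left(O,q \right)} = \frac{18}{7} + O$ ($H{\left(O,q \right)} = -2 + \left(2 \cdot \frac{1}{7} \cdot 16 + O\right) = -2 + \left(2 \cdot \frac{16}{7} + O\right) = -2 + \left(\frac{32}{7} + O\right) = \frac{18}{7} + O$)
$\frac{1}{H{\left(v{\left(17 \right)},-147 \right)}} = \frac{1}{\frac{18}{7} + 17} = \frac{1}{\frac{137}{7}} = \frac{7}{137}$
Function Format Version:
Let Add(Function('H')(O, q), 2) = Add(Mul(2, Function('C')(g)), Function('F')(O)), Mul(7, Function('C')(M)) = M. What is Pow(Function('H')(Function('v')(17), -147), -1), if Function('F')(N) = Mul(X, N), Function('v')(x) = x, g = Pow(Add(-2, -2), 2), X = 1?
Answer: Rational(7, 137) ≈ 0.051095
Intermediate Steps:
g = 16 (g = Pow(-4, 2) = 16)
Function('C')(M) = Mul(Rational(1, 7), M)
Function('F')(N) = N (Function('F')(N) = Mul(1, N) = N)
Function('H')(O, q) = Add(Rational(18, 7), O) (Function('H')(O, q) = Add(-2, Add(Mul(2, Mul(Rational(1, 7), 16)), O)) = Add(-2, Add(Mul(2, Rational(16, 7)), O)) = Add(-2, Add(Rational(32, 7), O)) = Add(Rational(18, 7), O))
Pow(Function('H')(Function('v')(17), -147), -1) = Pow(Add(Rational(18, 7), 17), -1) = Pow(Rational(137, 7), -1) = Rational(7, 137)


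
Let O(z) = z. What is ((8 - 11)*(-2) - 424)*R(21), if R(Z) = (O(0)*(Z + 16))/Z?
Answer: 0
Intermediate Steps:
R(Z) = 0 (R(Z) = (0*(Z + 16))/Z = (0*(16 + Z))/Z = 0/Z = 0)
((8 - 11)*(-2) - 424)*R(21) = ((8 - 11)*(-2) - 424)*0 = (-3*(-2) - 424)*0 = (6 - 424)*0 = -418*0 = 0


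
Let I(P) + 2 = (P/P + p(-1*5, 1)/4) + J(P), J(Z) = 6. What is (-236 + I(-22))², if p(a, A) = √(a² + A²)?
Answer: (924 - √26)²/16 ≈ 52774.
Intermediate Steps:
p(a, A) = √(A² + a²)
I(P) = 5 + √26/4 (I(P) = -2 + ((P/P + √(1² + (-1*5)²)/4) + 6) = -2 + ((1 + √(1 + (-5)²)*(¼)) + 6) = -2 + ((1 + √(1 + 25)*(¼)) + 6) = -2 + ((1 + √26*(¼)) + 6) = -2 + ((1 + √26/4) + 6) = -2 + (7 + √26/4) = 5 + √26/4)
(-236 + I(-22))² = (-236 + (5 + √26/4))² = (-231 + √26/4)²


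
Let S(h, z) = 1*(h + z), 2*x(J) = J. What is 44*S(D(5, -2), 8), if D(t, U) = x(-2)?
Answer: 308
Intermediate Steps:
x(J) = J/2
D(t, U) = -1 (D(t, U) = (1/2)*(-2) = -1)
S(h, z) = h + z
44*S(D(5, -2), 8) = 44*(-1 + 8) = 44*7 = 308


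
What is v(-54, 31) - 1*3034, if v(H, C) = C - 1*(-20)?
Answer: -2983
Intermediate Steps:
v(H, C) = 20 + C (v(H, C) = C + 20 = 20 + C)
v(-54, 31) - 1*3034 = (20 + 31) - 1*3034 = 51 - 3034 = -2983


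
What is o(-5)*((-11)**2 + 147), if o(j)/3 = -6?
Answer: -4824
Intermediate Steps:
o(j) = -18 (o(j) = 3*(-6) = -18)
o(-5)*((-11)**2 + 147) = -18*((-11)**2 + 147) = -18*(121 + 147) = -18*268 = -4824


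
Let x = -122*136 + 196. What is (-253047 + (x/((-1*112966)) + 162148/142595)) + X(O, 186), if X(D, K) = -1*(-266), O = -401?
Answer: -2035936730454391/8054193385 ≈ -2.5278e+5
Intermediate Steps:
x = -16396 (x = -16592 + 196 = -16396)
X(D, K) = 266
(-253047 + (x/((-1*112966)) + 162148/142595)) + X(O, 186) = (-253047 + (-16396/((-1*112966)) + 162148/142595)) + 266 = (-253047 + (-16396/(-112966) + 162148*(1/142595))) + 266 = (-253047 + (-16396*(-1/112966) + 162148/142595)) + 266 = (-253047 + (8198/56483 + 162148/142595)) + 266 = (-253047 + 10327599294/8054193385) + 266 = -2038079145894801/8054193385 + 266 = -2035936730454391/8054193385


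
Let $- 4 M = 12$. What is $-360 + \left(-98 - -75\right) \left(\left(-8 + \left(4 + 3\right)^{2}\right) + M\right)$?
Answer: $-1234$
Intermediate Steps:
$M = -3$ ($M = \left(- \frac{1}{4}\right) 12 = -3$)
$-360 + \left(-98 - -75\right) \left(\left(-8 + \left(4 + 3\right)^{2}\right) + M\right) = -360 + \left(-98 - -75\right) \left(\left(-8 + \left(4 + 3\right)^{2}\right) - 3\right) = -360 + \left(-98 + 75\right) \left(\left(-8 + 7^{2}\right) - 3\right) = -360 - 23 \left(\left(-8 + 49\right) - 3\right) = -360 - 23 \left(41 - 3\right) = -360 - 874 = -1234$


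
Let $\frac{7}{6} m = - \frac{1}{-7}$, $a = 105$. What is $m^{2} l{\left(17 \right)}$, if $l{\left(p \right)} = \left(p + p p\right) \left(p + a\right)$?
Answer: $\frac{1343952}{2401} \approx 559.75$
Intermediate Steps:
$m = \frac{6}{49}$ ($m = \frac{6 \left(- \frac{1}{-7}\right)}{7} = \frac{6 \left(\left(-1\right) \left(- \frac{1}{7}\right)\right)}{7} = \frac{6}{7} \cdot \frac{1}{7} = \frac{6}{49} \approx 0.12245$)
$l{\left(p \right)} = \left(105 + p\right) \left(p + p^{2}\right)$ ($l{\left(p \right)} = \left(p + p p\right) \left(p + 105\right) = \left(p + p^{2}\right) \left(105 + p\right) = \left(105 + p\right) \left(p + p^{2}\right)$)
$m^{2} l{\left(17 \right)} = \left(\frac{6}{49}\right)^{2} \cdot 17 \left(105 + 17^{2} + 106 \cdot 17\right) = \frac{36 \cdot 17 \left(105 + 289 + 1802\right)}{2401} = \frac{36 \cdot 17 \cdot 2196}{2401} = \frac{36}{2401} \cdot 37332 = \frac{1343952}{2401}$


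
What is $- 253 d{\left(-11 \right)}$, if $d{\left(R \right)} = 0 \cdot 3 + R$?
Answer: $2783$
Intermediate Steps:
$d{\left(R \right)} = R$ ($d{\left(R \right)} = 0 + R = R$)
$- 253 d{\left(-11 \right)} = \left(-253\right) \left(-11\right) = 2783$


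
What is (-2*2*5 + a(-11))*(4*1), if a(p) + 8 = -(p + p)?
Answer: -24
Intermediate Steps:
a(p) = -8 - 2*p (a(p) = -8 - (p + p) = -8 - 2*p)
(-2*2*5 + a(-11))*(4*1) = (-2*2*5 + (-8 - 2*(-11)))*(4*1) = (-4*5 + (-8 + 22))*4 = (-20 + 14)*4 = -6*4 = -24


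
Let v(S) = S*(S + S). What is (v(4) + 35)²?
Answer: 4489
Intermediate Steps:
v(S) = 2*S² (v(S) = S*(2*S) = 2*S²)
(v(4) + 35)² = (2*4² + 35)² = (2*16 + 35)² = (32 + 35)² = 67² = 4489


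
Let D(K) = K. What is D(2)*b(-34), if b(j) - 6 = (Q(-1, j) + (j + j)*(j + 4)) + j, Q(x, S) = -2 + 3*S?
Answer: 3816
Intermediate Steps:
b(j) = 4 + 4*j + 2*j*(4 + j) (b(j) = 6 + (((-2 + 3*j) + (j + j)*(j + 4)) + j) = 6 + (((-2 + 3*j) + (2*j)*(4 + j)) + j) = 6 + (((-2 + 3*j) + 2*j*(4 + j)) + j) = 6 + ((-2 + 3*j + 2*j*(4 + j)) + j) = 6 + (-2 + 4*j + 2*j*(4 + j)) = 4 + 4*j + 2*j*(4 + j))
D(2)*b(-34) = 2*(4 + 2*(-34)**2 + 12*(-34)) = 2*(4 + 2*1156 - 408) = 2*(4 + 2312 - 408) = 2*1908 = 3816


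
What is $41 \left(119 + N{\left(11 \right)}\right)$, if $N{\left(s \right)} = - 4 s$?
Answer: $3075$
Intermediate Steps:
$41 \left(119 + N{\left(11 \right)}\right) = 41 \left(119 - 44\right) = 41 \cdot 75 = 3075$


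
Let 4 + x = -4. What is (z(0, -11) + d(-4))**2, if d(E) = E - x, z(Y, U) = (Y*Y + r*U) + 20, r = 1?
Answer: 169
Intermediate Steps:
x = -8 (x = -4 - 4 = -8)
z(Y, U) = 20 + U + Y**2 (z(Y, U) = (Y*Y + 1*U) + 20 = (Y**2 + U) + 20 = (U + Y**2) + 20 = 20 + U + Y**2)
d(E) = 8 + E (d(E) = E - 1*(-8) = E + 8 = 8 + E)
(z(0, -11) + d(-4))**2 = ((20 - 11 + 0**2) + (8 - 4))**2 = ((20 - 11 + 0) + 4)**2 = (9 + 4)**2 = 13**2 = 169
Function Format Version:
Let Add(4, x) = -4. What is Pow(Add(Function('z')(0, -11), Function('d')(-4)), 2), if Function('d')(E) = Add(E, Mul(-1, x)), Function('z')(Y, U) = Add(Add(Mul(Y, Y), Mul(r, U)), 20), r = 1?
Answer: 169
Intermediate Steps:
x = -8 (x = Add(-4, -4) = -8)
Function('z')(Y, U) = Add(20, U, Pow(Y, 2)) (Function('z')(Y, U) = Add(Add(Mul(Y, Y), Mul(1, U)), 20) = Add(Add(Pow(Y, 2), U), 20) = Add(Add(U, Pow(Y, 2)), 20) = Add(20, U, Pow(Y, 2)))
Function('d')(E) = Add(8, E) (Function('d')(E) = Add(E, Mul(-1, -8)) = Add(E, 8) = Add(8, E))
Pow(Add(Function('z')(0, -11), Function('d')(-4)), 2) = Pow(Add(Add(20, -11, Pow(0, 2)), Add(8, -4)), 2) = Pow(Add(Add(20, -11, 0), 4), 2) = Pow(Add(9, 4), 2) = Pow(13, 2) = 169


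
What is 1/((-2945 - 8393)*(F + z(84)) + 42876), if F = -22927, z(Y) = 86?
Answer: 1/259014134 ≈ 3.8608e-9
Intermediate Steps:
1/((-2945 - 8393)*(F + z(84)) + 42876) = 1/((-2945 - 8393)*(-22927 + 86) + 42876) = 1/(-11338*(-22841) + 42876) = 1/(258971258 + 42876) = 1/259014134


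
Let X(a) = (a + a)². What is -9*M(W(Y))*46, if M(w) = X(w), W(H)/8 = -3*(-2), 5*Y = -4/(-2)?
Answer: -3815424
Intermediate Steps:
Y = ⅖ (Y = (-4/(-2))/5 = (-4*(-½))/5 = (⅕)*2 = ⅖ ≈ 0.40000)
W(H) = 48 (W(H) = 8*(-3*(-2)) = 8*6 = 48)
X(a) = 4*a² (X(a) = (2*a)² = 4*a²)
M(w) = 4*w²
-9*M(W(Y))*46 = -36*48²*46 = -36*2304*46 = -9*9216*46 = -82944*46 = -3815424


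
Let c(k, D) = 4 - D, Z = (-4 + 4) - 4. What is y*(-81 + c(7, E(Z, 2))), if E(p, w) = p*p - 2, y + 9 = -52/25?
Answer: 25207/25 ≈ 1008.3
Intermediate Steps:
Z = -4 (Z = 0 - 4 = -4)
y = -277/25 (y = -9 - 52/25 = -277/25 ≈ -11.080)
E(p, w) = -2 + p² (E(p, w) = p² - 2 = -2 + p²)
y*(-81 + c(7, E(Z, 2))) = -277*(-81 + (4 - (-2 + (-4)²)))/25 = -277*(-81 + (4 - (-2 + 16)))/25 = -277*(-81 + (4 - 1*14))/25 = -277*(-81 + (4 - 14))/25 = -277*(-81 - 10)/25 = -277/25*(-91) = 25207/25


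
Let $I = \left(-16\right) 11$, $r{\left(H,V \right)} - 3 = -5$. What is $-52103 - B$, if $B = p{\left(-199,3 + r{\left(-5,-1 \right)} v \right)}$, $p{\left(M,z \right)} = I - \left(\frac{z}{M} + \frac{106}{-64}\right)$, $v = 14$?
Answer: $- \frac{330680883}{6368} \approx -51929.0$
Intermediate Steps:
$r{\left(H,V \right)} = -2$ ($r{\left(H,V \right)} = 3 - 5 = -2$)
$I = -176$
$p{\left(M,z \right)} = - \frac{5579}{32} - \frac{z}{M}$ ($p{\left(M,z \right)} = -176 - \left(\frac{z}{M} + \frac{106}{-64}\right) = -176 - \left(\frac{z}{M} + 106 \left(- \frac{1}{64}\right)\right) = -176 - \left(\frac{z}{M} - \frac{53}{32}\right) = -176 - \left(- \frac{53}{32} + \frac{z}{M}\right) = -176 + \left(\frac{53}{32} - \frac{z}{M}\right) = - \frac{5579}{32} - \frac{z}{M}$)
$B = - \frac{1111021}{6368}$ ($B = - \frac{5579}{32} - \frac{3 - 28}{-199} = - \frac{5579}{32} - \left(3 - 28\right) \left(- \frac{1}{199}\right) = - \frac{5579}{32} - \left(-25\right) \left(- \frac{1}{199}\right) = - \frac{5579}{32} - \frac{25}{199} = - \frac{1111021}{6368} \approx -174.47$)
$-52103 - B = -52103 - - \frac{1111021}{6368} = -52103 + \frac{1111021}{6368} = - \frac{330680883}{6368}$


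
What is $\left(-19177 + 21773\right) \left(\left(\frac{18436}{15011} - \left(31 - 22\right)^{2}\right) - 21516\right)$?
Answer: $- \frac{841556044076}{15011} \approx -5.6063 \cdot 10^{7}$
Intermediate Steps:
$\left(-19177 + 21773\right) \left(\left(\frac{18436}{15011} - \left(31 - 22\right)^{2}\right) - 21516\right) = 2596 \left(\left(18436 \cdot \frac{1}{15011} - 9^{2}\right) - 21516\right) = 2596 \left(\left(\frac{18436}{15011} - 81\right) - 21516\right) = 2596 \left(- \frac{1197455}{15011} - 21516\right) = 2596 \left(- \frac{324174131}{15011}\right) = - \frac{841556044076}{15011}$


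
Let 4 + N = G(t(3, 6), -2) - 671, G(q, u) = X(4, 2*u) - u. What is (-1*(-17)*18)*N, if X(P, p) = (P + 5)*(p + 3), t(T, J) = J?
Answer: -208692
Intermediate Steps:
X(P, p) = (3 + p)*(5 + P) (X(P, p) = (5 + P)*(3 + p) = (3 + p)*(5 + P))
G(q, u) = 27 + 17*u (G(q, u) = (15 + 3*4 + 5*(2*u) + 4*(2*u)) - u = (15 + 12 + 10*u + 8*u) - u = (27 + 18*u) - u = 27 + 17*u)
N = -682 (N = -4 + ((27 + 17*(-2)) - 671) = -4 + ((27 - 34) - 671) = -4 + (-7 - 671) = -4 - 678 = -682)
(-1*(-17)*18)*N = (-1*(-17)*18)*(-682) = (17*18)*(-682) = 306*(-682) = -208692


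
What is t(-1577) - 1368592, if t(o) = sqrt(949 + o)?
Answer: -1368592 + 2*I*sqrt(157) ≈ -1.3686e+6 + 25.06*I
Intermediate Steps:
t(-1577) - 1368592 = sqrt(949 - 1577) - 1368592 = sqrt(-628) - 1368592 = 2*I*sqrt(157) - 1368592 = -1368592 + 2*I*sqrt(157)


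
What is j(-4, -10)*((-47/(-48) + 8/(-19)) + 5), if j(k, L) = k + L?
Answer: -35483/456 ≈ -77.814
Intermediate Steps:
j(k, L) = L + k
j(-4, -10)*((-47/(-48) + 8/(-19)) + 5) = (-10 - 4)*((-47/(-48) + 8/(-19)) + 5) = -14*((-47*(-1/48) + 8*(-1/19)) + 5) = -14*((47/48 - 8/19) + 5) = -14*(509/912 + 5) = -14*5069/912 = -35483/456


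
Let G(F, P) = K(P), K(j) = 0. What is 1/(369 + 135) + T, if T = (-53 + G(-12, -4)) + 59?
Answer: 3025/504 ≈ 6.0020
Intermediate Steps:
G(F, P) = 0
T = 6 (T = (-53 + 0) + 59 = -53 + 59 = 6)
1/(369 + 135) + T = 1/(369 + 135) + 6 = 1/504 + 6 = 3025/504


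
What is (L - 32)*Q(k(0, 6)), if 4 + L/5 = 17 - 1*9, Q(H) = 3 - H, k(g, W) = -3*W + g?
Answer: -252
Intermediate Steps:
k(g, W) = g - 3*W
L = 20 (L = -20 + 5*(17 - 1*9) = -20 + 5*(17 - 9) = -20 + 5*8 = -20 + 40 = 20)
(L - 32)*Q(k(0, 6)) = (20 - 32)*(3 - (0 - 3*6)) = -12*(3 - (0 - 18)) = -12*(3 - 1*(-18)) = -12*(3 + 18) = -12*21 = -252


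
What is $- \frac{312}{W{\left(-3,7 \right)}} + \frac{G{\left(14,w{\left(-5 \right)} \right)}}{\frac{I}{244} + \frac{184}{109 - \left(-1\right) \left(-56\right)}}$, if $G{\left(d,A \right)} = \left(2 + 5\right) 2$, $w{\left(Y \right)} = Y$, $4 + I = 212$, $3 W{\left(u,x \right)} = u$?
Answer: $\frac{2203511}{6990} \approx 315.24$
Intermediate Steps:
$W{\left(u,x \right)} = \frac{u}{3}$
$I = 208$ ($I = -4 + 212 = 208$)
$G{\left(d,A \right)} = 14$ ($G{\left(d,A \right)} = 7 \cdot 2 = 14$)
$- \frac{312}{W{\left(-3,7 \right)}} + \frac{G{\left(14,w{\left(-5 \right)} \right)}}{\frac{I}{244} + \frac{184}{109 - \left(-1\right) \left(-56\right)}} = - \frac{312}{\frac{1}{3} \left(-3\right)} + \frac{14}{\frac{208}{244} + \frac{184}{109 - \left(-1\right) \left(-56\right)}} = - \frac{312}{-1} + \frac{14}{208 \cdot \frac{1}{244} + \frac{184}{109 - 56}} = \left(-312\right) \left(-1\right) + \frac{14}{\frac{52}{61} + \frac{184}{109 - 56}} = 312 + \frac{14}{\frac{52}{61} + \frac{184}{53}} = 312 + \frac{14}{\frac{13980}{3233}} = 312 + 14 \cdot \frac{3233}{13980} = 312 + \frac{22631}{6990} = \frac{2203511}{6990}$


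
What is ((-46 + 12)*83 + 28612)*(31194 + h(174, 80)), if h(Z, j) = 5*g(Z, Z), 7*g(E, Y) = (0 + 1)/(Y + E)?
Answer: 979872855155/1218 ≈ 8.0449e+8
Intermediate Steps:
g(E, Y) = 1/(7*(E + Y)) (g(E, Y) = ((0 + 1)/(Y + E))/7 = (1/(E + Y))/7 = 1/(7*(E + Y)))
h(Z, j) = 5/(14*Z) (h(Z, j) = 5*(1/(7*(Z + Z))) = 5*(1/(7*((2*Z)))) = 5*((1/(2*Z))/7) = 5*(1/(14*Z)) = 5/(14*Z))
((-46 + 12)*83 + 28612)*(31194 + h(174, 80)) = ((-46 + 12)*83 + 28612)*(31194 + (5/14)/174) = (-34*83 + 28612)*(31194 + (5/14)*(1/174)) = (-2822 + 28612)*(31194 + 5/2436) = 25790*(75988589/2436) = 979872855155/1218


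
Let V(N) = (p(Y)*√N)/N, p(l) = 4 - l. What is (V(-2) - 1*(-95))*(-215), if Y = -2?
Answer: -20425 + 645*I*√2 ≈ -20425.0 + 912.17*I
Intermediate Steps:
V(N) = 6/√N (V(N) = ((4 - 1*(-2))*√N)/N = ((4 + 2)*√N)/N = (6*√N)/N = 6/√N)
(V(-2) - 1*(-95))*(-215) = (6/√(-2) - 1*(-95))*(-215) = (6*(-I*√2/2) + 95)*(-215) = (-3*I*√2 + 95)*(-215) = (95 - 3*I*√2)*(-215) = -20425 + 645*I*√2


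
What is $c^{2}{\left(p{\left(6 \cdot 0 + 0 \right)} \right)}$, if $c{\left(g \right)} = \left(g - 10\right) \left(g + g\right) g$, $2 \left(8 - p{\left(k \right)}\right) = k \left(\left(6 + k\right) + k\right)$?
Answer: $65536$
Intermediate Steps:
$p{\left(k \right)} = 8 - \frac{k \left(6 + 2 k\right)}{2}$ ($p{\left(k \right)} = 8 - \frac{k \left(\left(6 + k\right) + k\right)}{2} = 8 - \frac{k \left(6 + 2 k\right)}{2}$)
$c{\left(g \right)} = 2 g^{2} \left(-10 + g\right)$ ($c{\left(g \right)} = \left(-10 + g\right) 2 g g = 2 g \left(-10 + g\right) g = 2 g^{2} \left(-10 + g\right)$)
$c^{2}{\left(p{\left(6 \cdot 0 + 0 \right)} \right)} = \left(2 \left(8 - \left(6 \cdot 0 + 0\right)^{2} - 3 \left(6 \cdot 0 + 0\right)\right)^{2} \left(-10 - \left(-8 + \left(6 \cdot 0 + 0\right)^{2} + 3 \left(6 \cdot 0 + 0\right)\right)\right)\right)^{2} = \left(2 \left(8 - \left(0 + 0\right)^{2} - 3 \left(0 + 0\right)\right)^{2} \left(-10 - \left(-8 + \left(0 + 0\right)^{2} + 3 \left(0 + 0\right)\right)\right)\right)^{2} = \left(2 \left(8 - 0^{2} - 0\right)^{2} \left(-10 - -8\right)\right)^{2} = \left(2 \left(8 - 0 + 0\right)^{2} \left(-10 + \left(8 - 0 + 0\right)\right)\right)^{2} = \left(2 \left(8 + 0 + 0\right)^{2} \left(-10 + \left(8 + 0 + 0\right)\right)\right)^{2} = \left(2 \cdot 8^{2} \left(-10 + 8\right)\right)^{2} = \left(2 \cdot 64 \left(-2\right)\right)^{2} = \left(-256\right)^{2} = 65536$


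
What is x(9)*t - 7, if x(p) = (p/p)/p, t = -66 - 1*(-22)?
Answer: -107/9 ≈ -11.889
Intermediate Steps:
t = -44 (t = -66 + 22 = -44)
x(p) = 1/p
x(9)*t - 7 = -44/9 - 7 = -107/9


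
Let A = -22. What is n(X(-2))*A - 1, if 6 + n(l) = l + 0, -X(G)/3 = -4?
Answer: -133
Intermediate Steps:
X(G) = 12 (X(G) = -3*(-4) = 12)
n(l) = -6 + l (n(l) = -6 + (l + 0) = -6 + l)
n(X(-2))*A - 1 = (-6 + 12)*(-22) - 1 = 6*(-22) - 1 = -132 - 1 = -133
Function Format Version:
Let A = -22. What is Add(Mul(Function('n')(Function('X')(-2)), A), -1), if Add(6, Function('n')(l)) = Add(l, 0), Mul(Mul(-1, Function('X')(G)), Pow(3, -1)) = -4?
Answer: -133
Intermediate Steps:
Function('X')(G) = 12 (Function('X')(G) = Mul(-3, -4) = 12)
Function('n')(l) = Add(-6, l) (Function('n')(l) = Add(-6, Add(l, 0)) = Add(-6, l))
Add(Mul(Function('n')(Function('X')(-2)), A), -1) = Add(Mul(Add(-6, 12), -22), -1) = Add(Mul(6, -22), -1) = Add(-132, -1) = -133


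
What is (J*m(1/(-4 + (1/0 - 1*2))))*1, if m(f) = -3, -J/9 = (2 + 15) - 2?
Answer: 405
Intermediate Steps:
J = -135 (J = -9*((2 + 15) - 2) = -9*(17 - 2) = -9*15 = -135)
(J*m(1/(-4 + (1/0 - 1*2))))*1 = -135*(-3)*1 = 405*1 = 405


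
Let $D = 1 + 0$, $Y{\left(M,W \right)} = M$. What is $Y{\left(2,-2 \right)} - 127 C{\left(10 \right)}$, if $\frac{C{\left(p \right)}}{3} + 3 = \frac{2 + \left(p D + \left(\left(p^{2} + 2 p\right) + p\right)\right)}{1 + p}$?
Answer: $- \frac{41507}{11} \approx -3773.4$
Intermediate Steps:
$D = 1$
$C{\left(p \right)} = -9 + \frac{3 \left(2 + p^{2} + 4 p\right)}{1 + p}$ ($C{\left(p \right)} = -9 + 3 \frac{2 + \left(p 1 + \left(\left(p^{2} + 2 p\right) + p\right)\right)}{1 + p} = -9 + 3 \frac{2 + \left(p + \left(p^{2} + 3 p\right)\right)}{1 + p} = -9 + 3 \frac{2 + \left(p^{2} + 4 p\right)}{1 + p} = -9 + 3 \frac{2 + p^{2} + 4 p}{1 + p} = -9 + \frac{3 \left(2 + p^{2} + 4 p\right)}{1 + p}$)
$Y{\left(2,-2 \right)} - 127 C{\left(10 \right)} = 2 - 127 \frac{3 \left(-1 + 10 + 10^{2}\right)}{1 + 10} = 2 - 127 \frac{3 \left(-1 + 10 + 100\right)}{11} = 2 - 127 \cdot 3 \cdot \frac{1}{11} \cdot 109 = 2 - \frac{41529}{11} = - \frac{41507}{11}$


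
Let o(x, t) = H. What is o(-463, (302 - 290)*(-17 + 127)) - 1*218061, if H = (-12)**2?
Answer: -217917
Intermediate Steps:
H = 144
o(x, t) = 144
o(-463, (302 - 290)*(-17 + 127)) - 1*218061 = 144 - 1*218061 = 144 - 218061 = -217917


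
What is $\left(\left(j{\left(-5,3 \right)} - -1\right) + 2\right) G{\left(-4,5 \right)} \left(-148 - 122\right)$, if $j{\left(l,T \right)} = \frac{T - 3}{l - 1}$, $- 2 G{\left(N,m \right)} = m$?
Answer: $2025$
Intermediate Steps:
$G{\left(N,m \right)} = - \frac{m}{2}$
$j{\left(l,T \right)} = \frac{-3 + T}{-1 + l}$
$\left(\left(j{\left(-5,3 \right)} - -1\right) + 2\right) G{\left(-4,5 \right)} \left(-148 - 122\right) = \left(\left(\frac{-3 + 3}{-1 - 5} - -1\right) + 2\right) \left(\left(- \frac{1}{2}\right) 5\right) \left(-148 - 122\right) = \left(\left(\frac{1}{-6} \cdot 0 + 1\right) + 2\right) \left(- \frac{5}{2}\right) \left(-270\right) = \left(\left(\left(- \frac{1}{6}\right) 0 + 1\right) + 2\right) \left(- \frac{5}{2}\right) \left(-270\right) = \left(\left(0 + 1\right) + 2\right) \left(- \frac{5}{2}\right) \left(-270\right) = \left(1 + 2\right) \left(- \frac{5}{2}\right) \left(-270\right) = 3 \left(- \frac{5}{2}\right) \left(-270\right) = \left(- \frac{15}{2}\right) \left(-270\right) = 2025$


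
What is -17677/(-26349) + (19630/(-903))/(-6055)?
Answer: 2159314335/3201500113 ≈ 0.67447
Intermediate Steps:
-17677/(-26349) + (19630/(-903))/(-6055) = -17677*(-1/26349) + (19630*(-1/903))*(-1/6055) = 17677/26349 - 19630/903*(-1/6055) = 17677/26349 + 3926/1093533 = 2159314335/3201500113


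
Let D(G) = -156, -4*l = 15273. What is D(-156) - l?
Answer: 14649/4 ≈ 3662.3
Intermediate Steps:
l = -15273/4 (l = -¼*15273 = -15273/4 ≈ -3818.3)
D(-156) - l = -156 - 1*(-15273/4) = -156 + 15273/4 = 14649/4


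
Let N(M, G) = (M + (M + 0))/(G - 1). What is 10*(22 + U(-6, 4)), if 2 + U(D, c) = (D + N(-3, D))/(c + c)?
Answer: 1355/7 ≈ 193.57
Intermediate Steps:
N(M, G) = 2*M/(-1 + G) (N(M, G) = (M + M)/(-1 + G) = (2*M)/(-1 + G) = 2*M/(-1 + G))
U(D, c) = -2 + (D - 6/(-1 + D))/(2*c) (U(D, c) = -2 + (D + 2*(-3)/(-1 + D))/(c + c) = -2 + (D - 6/(-1 + D))/((2*c)) = -2 + (D - 6/(-1 + D))*(1/(2*c)) = -2 + (D - 6/(-1 + D))/(2*c))
10*(22 + U(-6, 4)) = 10*(22 + (½)*(-6 - (-1 - 6)*(-1*(-6) + 4*4))/(4*(-1 - 6))) = 10*(22 + (½)*(¼)*(-6 - 1*(-7)*(6 + 16))/(-7)) = 10*(22 + (½)*(¼)*(-⅐)*(-6 - 1*(-7)*22)) = 10*(22 + (½)*(¼)*(-⅐)*(-6 + 154)) = 10*(22 + (½)*(¼)*(-⅐)*148) = 10*(22 - 37/14) = 10*(271/14) = 1355/7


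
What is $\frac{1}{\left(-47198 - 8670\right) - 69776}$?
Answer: $- \frac{1}{125644} \approx -7.959 \cdot 10^{-6}$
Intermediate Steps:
$\frac{1}{\left(-47198 - 8670\right) - 69776} = \frac{1}{-55868 - 69776} = \frac{1}{-125644} = - \frac{1}{125644}$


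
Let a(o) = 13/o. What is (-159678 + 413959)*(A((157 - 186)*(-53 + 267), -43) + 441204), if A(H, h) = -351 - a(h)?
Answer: 4820326598452/43 ≈ 1.1210e+11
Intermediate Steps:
A(H, h) = -351 - 13/h
(-159678 + 413959)*(A((157 - 186)*(-53 + 267), -43) + 441204) = (-159678 + 413959)*((-351 - 13/(-43)) + 441204) = 254281*((-351 - 13*(-1/43)) + 441204) = 254281*((-351 + 13/43) + 441204) = 254281*(-15080/43 + 441204) = 254281*(18956692/43) = 4820326598452/43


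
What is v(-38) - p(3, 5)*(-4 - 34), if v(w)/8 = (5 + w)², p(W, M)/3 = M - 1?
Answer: 9168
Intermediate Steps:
p(W, M) = -3 + 3*M (p(W, M) = 3*(M - 1) = 3*(-1 + M) = -3 + 3*M)
v(w) = 8*(5 + w)²
v(-38) - p(3, 5)*(-4 - 34) = 8*(5 - 38)² - (-3 + 3*5)*(-4 - 34) = 8*(-33)² - (-3 + 15)*(-38) = 8*1089 - 12*(-38) = 8712 - 1*(-456) = 8712 + 456 = 9168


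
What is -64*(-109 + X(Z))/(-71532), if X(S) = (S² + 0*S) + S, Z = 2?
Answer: -1648/17883 ≈ -0.092155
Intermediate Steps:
X(S) = S + S² (X(S) = (S² + 0) + S = S² + S = S + S²)
-64*(-109 + X(Z))/(-71532) = -64*(-109 + 2*(1 + 2))/(-71532) = -64*(-109 + 2*3)*(-1/71532) = -64*(-109 + 6)*(-1/71532) = -64*(-103)*(-1/71532) = 6592*(-1/71532) = -1648/17883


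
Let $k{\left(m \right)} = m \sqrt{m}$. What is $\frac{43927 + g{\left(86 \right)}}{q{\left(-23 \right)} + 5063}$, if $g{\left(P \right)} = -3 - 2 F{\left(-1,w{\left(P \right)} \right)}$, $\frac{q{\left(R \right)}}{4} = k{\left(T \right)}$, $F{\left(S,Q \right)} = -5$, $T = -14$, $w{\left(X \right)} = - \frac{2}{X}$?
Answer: $\frac{222437842}{25677873} + \frac{2460304 i \sqrt{14}}{25677873} \approx 8.6626 + 0.3585 i$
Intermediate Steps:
$k{\left(m \right)} = m^{\frac{3}{2}}$
$q{\left(R \right)} = - 56 i \sqrt{14}$ ($q{\left(R \right)} = 4 \left(-14\right)^{\frac{3}{2}} = 4 \left(- 14 i \sqrt{14}\right) = - 56 i \sqrt{14}$)
$g{\left(P \right)} = 7$ ($g{\left(P \right)} = -3 - -10 = -3 + 10 = 7$)
$\frac{43927 + g{\left(86 \right)}}{q{\left(-23 \right)} + 5063} = \frac{43927 + 7}{- 56 i \sqrt{14} + 5063} = \frac{43934}{5063 - 56 i \sqrt{14}}$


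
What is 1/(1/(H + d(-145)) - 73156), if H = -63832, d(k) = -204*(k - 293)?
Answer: -25520/1866941119 ≈ -1.3669e-5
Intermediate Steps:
d(k) = 59772 - 204*k (d(k) = -204*(-293 + k) = 59772 - 204*k)
1/(1/(H + d(-145)) - 73156) = 1/(1/(-63832 + (59772 - 204*(-145))) - 73156) = 1/(1/(-63832 + (59772 + 29580)) - 73156) = 1/(1/(-63832 + 89352) - 73156) = 1/(1/25520 - 73156) = 1/(-1866941119/25520) = -25520/1866941119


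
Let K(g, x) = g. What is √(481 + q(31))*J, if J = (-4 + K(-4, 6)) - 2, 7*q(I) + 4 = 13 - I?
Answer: -10*√23415/7 ≈ -218.60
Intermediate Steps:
q(I) = 9/7 - I/7 (q(I) = -4/7 + (13 - I)/7 = -4/7 + (13/7 - I/7) = 9/7 - I/7)
J = -10 (J = (-4 - 4) - 2 = -8 - 2 = -10)
√(481 + q(31))*J = √(481 + (9/7 - ⅐*31))*(-10) = √(481 + (9/7 - 31/7))*(-10) = √(481 - 22/7)*(-10) = √(3345/7)*(-10) = (√23415/7)*(-10) = -10*√23415/7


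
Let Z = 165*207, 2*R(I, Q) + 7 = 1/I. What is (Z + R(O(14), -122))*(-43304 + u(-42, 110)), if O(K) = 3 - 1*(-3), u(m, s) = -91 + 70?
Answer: -17755408175/12 ≈ -1.4796e+9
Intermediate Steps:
u(m, s) = -21
O(K) = 6 (O(K) = 3 + 3 = 6)
R(I, Q) = -7/2 + 1/(2*I)
Z = 34155
(Z + R(O(14), -122))*(-43304 + u(-42, 110)) = (34155 + (1/2)*(1 - 7*6)/6)*(-43304 - 21) = (34155 + (1/2)*(1/6)*(1 - 42))*(-43325) = (34155 + (1/2)*(1/6)*(-41))*(-43325) = (34155 - 41/12)*(-43325) = (409819/12)*(-43325) = -17755408175/12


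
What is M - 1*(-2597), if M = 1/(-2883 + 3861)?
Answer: 2539867/978 ≈ 2597.0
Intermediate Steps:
M = 1/978 ≈ 0.0010225
M - 1*(-2597) = 1/978 - 1*(-2597) = 1/978 + 2597 = 2539867/978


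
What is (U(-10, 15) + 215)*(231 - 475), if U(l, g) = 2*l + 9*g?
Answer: -80520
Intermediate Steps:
(U(-10, 15) + 215)*(231 - 475) = ((2*(-10) + 9*15) + 215)*(231 - 475) = ((-20 + 135) + 215)*(-244) = (115 + 215)*(-244) = 330*(-244) = -80520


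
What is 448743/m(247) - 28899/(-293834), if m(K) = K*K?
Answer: 133619049753/17926518506 ≈ 7.4537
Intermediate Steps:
m(K) = K²
448743/m(247) - 28899/(-293834) = 448743/(247²) - 28899/(-293834) = 448743/61009 - 28899*(-1/293834) = 448743*(1/61009) + 28899/293834 = 448743/61009 + 28899/293834 = 133619049753/17926518506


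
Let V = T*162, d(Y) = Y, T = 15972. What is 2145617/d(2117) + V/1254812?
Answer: 674455905073/664109251 ≈ 1015.6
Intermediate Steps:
V = 2587464 (V = 15972*162 = 2587464)
2145617/d(2117) + V/1254812 = 2145617/2117 + 2587464/1254812 = 2145617*(1/2117) + 2587464*(1/1254812) = 2145617/2117 + 646866/313703 = 674455905073/664109251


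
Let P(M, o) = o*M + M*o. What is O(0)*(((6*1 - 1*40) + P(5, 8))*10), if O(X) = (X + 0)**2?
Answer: 0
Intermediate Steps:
P(M, o) = 2*M*o (P(M, o) = M*o + M*o = 2*M*o)
O(X) = X**2
O(0)*(((6*1 - 1*40) + P(5, 8))*10) = 0**2*(((6*1 - 1*40) + 2*5*8)*10) = 0*(((6 - 40) + 80)*10) = 0*((-34 + 80)*10) = 0*(46*10) = 0*460 = 0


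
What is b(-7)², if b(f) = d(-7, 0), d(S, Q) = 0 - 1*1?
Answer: 1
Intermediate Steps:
d(S, Q) = -1 (d(S, Q) = 0 - 1 = -1)
b(f) = -1
b(-7)² = (-1)² = 1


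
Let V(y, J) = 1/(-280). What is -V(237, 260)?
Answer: 1/280 ≈ 0.0035714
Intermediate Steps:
V(y, J) = -1/280
-V(237, 260) = -1*(-1/280) = 1/280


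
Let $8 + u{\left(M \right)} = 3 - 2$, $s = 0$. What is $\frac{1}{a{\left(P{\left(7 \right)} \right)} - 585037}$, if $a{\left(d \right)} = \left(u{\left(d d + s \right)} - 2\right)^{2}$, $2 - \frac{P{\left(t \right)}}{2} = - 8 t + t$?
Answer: $- \frac{1}{584956} \approx -1.7095 \cdot 10^{-6}$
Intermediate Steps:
$P{\left(t \right)} = 4 + 14 t$ ($P{\left(t \right)} = 4 - 2 \left(- 8 t + t\right) = 4 - 2 \left(- 7 t\right) = 4 + 14 t$)
$u{\left(M \right)} = -7$ ($u{\left(M \right)} = -8 + \left(3 - 2\right) = -8 + 1 = -7$)
$a{\left(d \right)} = 81$ ($a{\left(d \right)} = \left(-7 - 2\right)^{2} = \left(-9\right)^{2} = 81$)
$\frac{1}{a{\left(P{\left(7 \right)} \right)} - 585037} = \frac{1}{81 - 585037} = \frac{1}{-584956} = - \frac{1}{584956}$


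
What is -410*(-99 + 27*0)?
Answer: 40590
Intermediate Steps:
-410*(-99 + 27*0) = -410*(-99 + 0) = -410*(-99) = 40590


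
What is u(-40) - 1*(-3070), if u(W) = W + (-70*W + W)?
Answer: 5790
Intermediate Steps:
u(W) = -68*W (u(W) = W - 69*W = -68*W)
u(-40) - 1*(-3070) = -68*(-40) - 1*(-3070) = 2720 + 3070 = 5790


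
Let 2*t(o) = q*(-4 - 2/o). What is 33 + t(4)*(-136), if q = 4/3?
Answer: 441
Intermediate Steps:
q = 4/3 (q = 4*(⅓) = 4/3 ≈ 1.3333)
t(o) = -8/3 - 4/(3*o) (t(o) = (4*(-4 - 2/o)/3)/2 = (-16/3 - 8/(3*o))/2 = -8/3 - 4/(3*o))
33 + t(4)*(-136) = 33 + ((4/3)*(-1 - 2*4)/4)*(-136) = 33 + ((4/3)*(¼)*(-1 - 8))*(-136) = 33 + ((4/3)*(¼)*(-9))*(-136) = 33 - 3*(-136) = 33 + 408 = 441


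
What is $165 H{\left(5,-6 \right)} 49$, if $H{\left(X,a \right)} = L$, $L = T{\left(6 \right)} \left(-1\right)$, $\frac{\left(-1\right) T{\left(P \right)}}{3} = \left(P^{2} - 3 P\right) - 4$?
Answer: $339570$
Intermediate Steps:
$T{\left(P \right)} = 12 - 3 P^{2} + 9 P$ ($T{\left(P \right)} = - 3 \left(\left(P^{2} - 3 P\right) - 4\right) = - 3 \left(-4 + P^{2} - 3 P\right) = 12 - 3 P^{2} + 9 P$)
$L = 42$ ($L = \left(12 - 3 \cdot 6^{2} + 9 \cdot 6\right) \left(-1\right) = \left(12 - 108 + 54\right) \left(-1\right) = \left(-42\right) \left(-1\right) = 42$)
$H{\left(X,a \right)} = 42$
$165 H{\left(5,-6 \right)} 49 = 165 \cdot 42 \cdot 49 = 6930 \cdot 49 = 339570$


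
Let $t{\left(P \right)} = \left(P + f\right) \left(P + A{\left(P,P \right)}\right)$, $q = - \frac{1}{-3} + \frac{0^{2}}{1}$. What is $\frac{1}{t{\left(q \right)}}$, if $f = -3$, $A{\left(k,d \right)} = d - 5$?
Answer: $\frac{9}{104} \approx 0.086538$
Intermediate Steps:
$A{\left(k,d \right)} = -5 + d$
$q = \frac{1}{3}$ ($q = \left(-1\right) \left(- \frac{1}{3}\right) + 0 \cdot 1 = \frac{1}{3} + 0 = \frac{1}{3} \approx 0.33333$)
$t{\left(P \right)} = \left(-5 + 2 P\right) \left(-3 + P\right)$ ($t{\left(P \right)} = \left(P - 3\right) \left(P + \left(-5 + P\right)\right) = \left(-3 + P\right) \left(-5 + 2 P\right) = \left(-5 + 2 P\right) \left(-3 + P\right)$)
$\frac{1}{t{\left(q \right)}} = \frac{1}{15 - \frac{11}{3} + \frac{2}{9}} = \frac{1}{\frac{104}{9}} = \frac{9}{104}$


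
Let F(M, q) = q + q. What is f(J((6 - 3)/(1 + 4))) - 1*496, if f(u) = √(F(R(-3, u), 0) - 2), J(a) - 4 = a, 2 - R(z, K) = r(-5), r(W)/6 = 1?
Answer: -496 + I*√2 ≈ -496.0 + 1.4142*I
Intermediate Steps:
r(W) = 6 (r(W) = 6*1 = 6)
R(z, K) = -4 (R(z, K) = 2 - 1*6 = 2 - 6 = -4)
F(M, q) = 2*q
J(a) = 4 + a
f(u) = I*√2 (f(u) = √(2*0 - 2) = √(0 - 2) = √(-2) = I*√2)
f(J((6 - 3)/(1 + 4))) - 1*496 = I*√2 - 1*496 = I*√2 - 496 = -496 + I*√2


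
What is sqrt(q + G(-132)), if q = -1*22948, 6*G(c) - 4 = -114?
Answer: I*sqrt(206697)/3 ≈ 151.55*I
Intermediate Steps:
G(c) = -55/3 (G(c) = 2/3 + (1/6)*(-114) = 2/3 - 19 = -55/3)
q = -22948
sqrt(q + G(-132)) = sqrt(-22948 - 55/3) = sqrt(-68899/3) = I*sqrt(206697)/3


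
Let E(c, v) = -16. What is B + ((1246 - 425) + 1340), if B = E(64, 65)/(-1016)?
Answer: 274449/127 ≈ 2161.0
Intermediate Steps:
B = 2/127 (B = -16/(-1016) = -16*(-1/1016) = 2/127 ≈ 0.015748)
B + ((1246 - 425) + 1340) = 2/127 + ((1246 - 425) + 1340) = 2/127 + (821 + 1340) = 2/127 + 2161 = 274449/127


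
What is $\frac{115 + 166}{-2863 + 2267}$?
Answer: $- \frac{281}{596} \approx -0.47148$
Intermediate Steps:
$\frac{115 + 166}{-2863 + 2267} = \frac{281}{-596} = 281 \left(- \frac{1}{596}\right) = - \frac{281}{596}$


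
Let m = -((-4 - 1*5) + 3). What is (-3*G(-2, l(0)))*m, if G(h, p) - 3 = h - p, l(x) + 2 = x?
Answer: -54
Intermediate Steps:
l(x) = -2 + x
G(h, p) = 3 + h - p (G(h, p) = 3 + (h - p) = 3 + h - p)
m = 6 (m = -((-4 - 5) + 3) = -(-9 + 3) = -1*(-6) = 6)
(-3*G(-2, l(0)))*m = -3*(3 - 2 - (-2 + 0))*6 = -3*(3 - 2 - 1*(-2))*6 = -3*(3 - 2 + 2)*6 = -3*3*6 = -9*6 = -54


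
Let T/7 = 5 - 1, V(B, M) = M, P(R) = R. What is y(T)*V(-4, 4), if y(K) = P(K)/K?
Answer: 4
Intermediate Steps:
T = 28 (T = 7*(5 - 1) = 7*4 = 28)
y(K) = 1 (y(K) = K/K = 1)
y(T)*V(-4, 4) = 1*4 = 4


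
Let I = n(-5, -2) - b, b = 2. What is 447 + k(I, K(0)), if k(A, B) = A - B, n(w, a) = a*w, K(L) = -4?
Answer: 459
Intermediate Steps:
I = 8 (I = -2*(-5) - 1*2 = 10 - 2 = 8)
447 + k(I, K(0)) = 447 + (8 - 1*(-4)) = 447 + (8 + 4) = 447 + 12 = 459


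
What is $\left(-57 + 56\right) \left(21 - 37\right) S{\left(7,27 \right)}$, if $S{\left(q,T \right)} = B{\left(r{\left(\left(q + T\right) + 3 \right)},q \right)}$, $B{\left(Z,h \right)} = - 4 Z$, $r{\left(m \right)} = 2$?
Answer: $-128$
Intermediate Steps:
$S{\left(q,T \right)} = -8$ ($S{\left(q,T \right)} = \left(-4\right) 2 = -8$)
$\left(-57 + 56\right) \left(21 - 37\right) S{\left(7,27 \right)} = \left(-57 + 56\right) \left(21 - 37\right) \left(-8\right) = \left(-1\right) \left(-16\right) \left(-8\right) = 16 \left(-8\right) = -128$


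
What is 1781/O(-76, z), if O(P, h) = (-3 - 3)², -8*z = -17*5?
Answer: 1781/36 ≈ 49.472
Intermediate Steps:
z = 85/8 (z = -(-17)*5/8 = -⅛*(-85) = 85/8 ≈ 10.625)
O(P, h) = 36 (O(P, h) = (-6)² = 36)
1781/O(-76, z) = 1781/36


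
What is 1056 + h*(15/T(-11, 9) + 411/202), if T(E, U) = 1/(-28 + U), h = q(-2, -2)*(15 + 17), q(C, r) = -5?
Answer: 4679376/101 ≈ 46330.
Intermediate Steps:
h = -160 (h = -5*(15 + 17) = -5*32 = -160)
1056 + h*(15/T(-11, 9) + 411/202) = 1056 - 160*(15/(1/(-28 + 9)) + 411/202) = 1056 - 160*(15/(1/(-19)) + 411*(1/202)) = 1056 - 160*(15/(-1/19) + 411/202) = 1056 - 160*(15*(-19) + 411/202) = 1056 - 160*(-285 + 411/202) = 1056 - 160*(-57159/202) = 1056 + 4572720/101 = 4679376/101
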